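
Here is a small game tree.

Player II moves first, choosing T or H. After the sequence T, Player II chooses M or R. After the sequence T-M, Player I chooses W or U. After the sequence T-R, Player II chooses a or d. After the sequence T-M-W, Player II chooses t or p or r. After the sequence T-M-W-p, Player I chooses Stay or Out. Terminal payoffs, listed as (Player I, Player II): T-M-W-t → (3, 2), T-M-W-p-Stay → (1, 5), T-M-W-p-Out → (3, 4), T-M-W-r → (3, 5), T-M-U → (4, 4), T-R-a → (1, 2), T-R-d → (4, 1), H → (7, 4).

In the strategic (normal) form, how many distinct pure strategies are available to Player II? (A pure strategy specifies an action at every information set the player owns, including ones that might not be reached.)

Player II owns the root with actions {T, H} — two choices.
Player II owns the node after T with actions {M, R} — two choices.
Player II owns the node after T-R with actions {a, d} — two choices.
Player II owns the node after T-M-W with actions {t, p, r} — three choices.
A pure strategy fixes one action at each information set independently, so the count is the product 2 × 2 × 2 × 3 = 24.

24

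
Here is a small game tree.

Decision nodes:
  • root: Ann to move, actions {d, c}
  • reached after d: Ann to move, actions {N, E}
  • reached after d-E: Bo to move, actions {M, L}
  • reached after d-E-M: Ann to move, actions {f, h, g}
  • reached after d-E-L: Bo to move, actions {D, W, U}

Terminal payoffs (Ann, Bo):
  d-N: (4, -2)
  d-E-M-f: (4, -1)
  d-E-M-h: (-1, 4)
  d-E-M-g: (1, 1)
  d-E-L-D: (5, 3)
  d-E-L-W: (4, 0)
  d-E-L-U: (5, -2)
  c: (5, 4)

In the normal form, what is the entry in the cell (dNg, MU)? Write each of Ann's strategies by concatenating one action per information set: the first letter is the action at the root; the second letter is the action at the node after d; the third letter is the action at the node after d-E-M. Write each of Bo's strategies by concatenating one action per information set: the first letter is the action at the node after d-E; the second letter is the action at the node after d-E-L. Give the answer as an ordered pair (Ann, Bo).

Trace the play path from the root:
  Ann plays d
  Ann plays N at [d]
→ terminal payoff (4, -2).
(Ann's choice at the node after d-E-M is never reached on this path, so it doesn't affect the outcome.)

(4, -2)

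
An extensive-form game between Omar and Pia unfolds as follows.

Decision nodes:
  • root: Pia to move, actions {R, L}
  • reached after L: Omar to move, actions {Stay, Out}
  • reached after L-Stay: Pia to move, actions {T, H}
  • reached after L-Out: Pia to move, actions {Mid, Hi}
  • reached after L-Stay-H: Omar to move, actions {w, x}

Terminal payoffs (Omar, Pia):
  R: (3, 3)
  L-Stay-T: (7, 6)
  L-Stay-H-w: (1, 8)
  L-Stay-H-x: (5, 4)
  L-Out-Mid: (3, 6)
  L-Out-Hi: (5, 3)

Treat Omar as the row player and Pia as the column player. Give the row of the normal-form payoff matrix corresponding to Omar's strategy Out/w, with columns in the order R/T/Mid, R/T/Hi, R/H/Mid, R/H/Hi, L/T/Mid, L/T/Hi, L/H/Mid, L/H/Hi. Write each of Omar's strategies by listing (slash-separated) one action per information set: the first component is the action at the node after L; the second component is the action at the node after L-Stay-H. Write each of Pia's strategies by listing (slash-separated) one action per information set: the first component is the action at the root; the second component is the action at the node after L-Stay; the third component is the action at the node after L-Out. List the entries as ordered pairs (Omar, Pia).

vs R/T/Mid: Pia plays R → (3, 3)
vs R/T/Hi: Pia plays R → (3, 3)
vs R/H/Mid: Pia plays R → (3, 3)
vs R/H/Hi: Pia plays R → (3, 3)
vs L/T/Mid: Pia plays L → Omar plays Out at [L] → Pia plays Mid at [L-Out] → (3, 6)
vs L/T/Hi: Pia plays L → Omar plays Out at [L] → Pia plays Hi at [L-Out] → (5, 3)
vs L/H/Mid: Pia plays L → Omar plays Out at [L] → Pia plays Mid at [L-Out] → (3, 6)
vs L/H/Hi: Pia plays L → Omar plays Out at [L] → Pia plays Hi at [L-Out] → (5, 3)

(3,3) (3,3) (3,3) (3,3) (3,6) (5,3) (3,6) (5,3)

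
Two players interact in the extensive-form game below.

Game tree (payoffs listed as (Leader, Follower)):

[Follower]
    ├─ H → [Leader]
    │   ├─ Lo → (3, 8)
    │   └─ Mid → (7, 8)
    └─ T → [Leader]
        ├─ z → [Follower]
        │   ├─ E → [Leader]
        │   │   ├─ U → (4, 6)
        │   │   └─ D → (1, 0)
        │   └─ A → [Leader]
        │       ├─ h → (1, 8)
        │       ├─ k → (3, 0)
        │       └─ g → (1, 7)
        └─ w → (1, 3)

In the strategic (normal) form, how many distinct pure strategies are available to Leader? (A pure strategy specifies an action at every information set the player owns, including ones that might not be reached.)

24

Leader owns the node after H with actions {Lo, Mid} — two choices.
Leader owns the node after T with actions {z, w} — two choices.
Leader owns the node after T-z-E with actions {U, D} — two choices.
Leader owns the node after T-z-A with actions {h, k, g} — three choices.
A pure strategy fixes one action at each information set independently, so the count is the product 2 × 2 × 2 × 3 = 24.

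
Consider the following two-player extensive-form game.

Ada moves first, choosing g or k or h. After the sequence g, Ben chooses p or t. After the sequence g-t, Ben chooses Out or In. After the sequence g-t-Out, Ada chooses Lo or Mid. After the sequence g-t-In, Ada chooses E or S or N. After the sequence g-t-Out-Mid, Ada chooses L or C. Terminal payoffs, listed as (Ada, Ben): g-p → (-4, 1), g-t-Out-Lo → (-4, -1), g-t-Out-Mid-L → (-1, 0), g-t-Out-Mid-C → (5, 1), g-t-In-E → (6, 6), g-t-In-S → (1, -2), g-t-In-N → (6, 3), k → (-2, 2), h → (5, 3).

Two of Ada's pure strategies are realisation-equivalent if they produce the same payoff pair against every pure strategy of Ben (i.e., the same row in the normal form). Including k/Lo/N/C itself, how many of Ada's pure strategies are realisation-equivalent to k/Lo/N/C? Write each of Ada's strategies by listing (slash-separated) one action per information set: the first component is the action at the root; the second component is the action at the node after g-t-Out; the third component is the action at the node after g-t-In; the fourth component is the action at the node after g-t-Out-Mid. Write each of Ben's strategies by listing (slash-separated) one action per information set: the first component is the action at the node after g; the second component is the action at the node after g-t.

12

Row for k/Lo/N/C (columns p/Out, p/In, t/Out, t/In): (-2,2) (-2,2) (-2,2) (-2,2).
Under k/Lo/N/C, Ada's choice at the node after g-t-Out and at the node after g-t-In and at the node after g-t-Out-Mid can never be reached regardless of what Ben does, so varying those choices leaves every outcome unchanged.
Holding the reachable choices fixed and varying the unreachable ones freely already gives 2 × 3 × 2 = 12 equivalent strategies.
No other strategy reproduces this row, so those 12 are the full class: k/Lo/E/L, k/Lo/E/C, k/Lo/S/L, k/Lo/S/C, k/Lo/N/L, k/Lo/N/C, k/Mid/E/L, k/Mid/E/C, k/Mid/S/L, k/Mid/S/C, k/Mid/N/L, k/Mid/N/C.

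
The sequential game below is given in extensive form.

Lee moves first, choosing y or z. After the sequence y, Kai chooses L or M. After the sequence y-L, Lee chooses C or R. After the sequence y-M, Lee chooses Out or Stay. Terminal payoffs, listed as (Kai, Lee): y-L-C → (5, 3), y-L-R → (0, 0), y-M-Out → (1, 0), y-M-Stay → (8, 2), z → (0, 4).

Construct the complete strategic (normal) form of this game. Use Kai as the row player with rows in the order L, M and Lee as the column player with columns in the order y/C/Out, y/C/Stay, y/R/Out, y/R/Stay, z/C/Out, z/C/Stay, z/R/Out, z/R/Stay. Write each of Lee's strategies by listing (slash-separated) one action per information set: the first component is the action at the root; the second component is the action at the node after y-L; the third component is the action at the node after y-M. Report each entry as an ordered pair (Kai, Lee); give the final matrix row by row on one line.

L: (5,3) (5,3) (0,0) (0,0) (0,4) (0,4) (0,4) (0,4) | M: (1,0) (8,2) (1,0) (8,2) (0,4) (0,4) (0,4) (0,4)

      y/C/Out  y/C/Stay  y/R/Out  y/R/Stay  z/C/Out  z/C/Stay  z/R/Out  z/R/Stay
   L    (5,3)    (5,3)    (0,0)    (0,0)    (0,4)    (0,4)    (0,4)    (0,4)
   M    (1,0)    (8,2)    (1,0)    (8,2)    (0,4)    (0,4)    (0,4)    (0,4)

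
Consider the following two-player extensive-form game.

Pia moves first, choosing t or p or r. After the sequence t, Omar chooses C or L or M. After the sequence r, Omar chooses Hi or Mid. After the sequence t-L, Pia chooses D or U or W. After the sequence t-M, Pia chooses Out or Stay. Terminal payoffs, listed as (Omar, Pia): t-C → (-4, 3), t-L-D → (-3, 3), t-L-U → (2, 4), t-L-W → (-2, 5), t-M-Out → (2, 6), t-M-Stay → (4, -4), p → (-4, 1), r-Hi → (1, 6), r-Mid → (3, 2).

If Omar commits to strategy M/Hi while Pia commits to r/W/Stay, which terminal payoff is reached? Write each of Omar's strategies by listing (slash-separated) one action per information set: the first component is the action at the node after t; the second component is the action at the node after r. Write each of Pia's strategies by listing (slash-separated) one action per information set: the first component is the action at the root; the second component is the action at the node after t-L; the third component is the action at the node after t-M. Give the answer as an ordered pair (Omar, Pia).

(1, 6)

Trace the play path from the root:
  Pia plays r
  Omar plays Hi at [r]
→ terminal payoff (1, 6).
(Omar's choice at the node after t is never reached on this path, so it doesn't affect the outcome.)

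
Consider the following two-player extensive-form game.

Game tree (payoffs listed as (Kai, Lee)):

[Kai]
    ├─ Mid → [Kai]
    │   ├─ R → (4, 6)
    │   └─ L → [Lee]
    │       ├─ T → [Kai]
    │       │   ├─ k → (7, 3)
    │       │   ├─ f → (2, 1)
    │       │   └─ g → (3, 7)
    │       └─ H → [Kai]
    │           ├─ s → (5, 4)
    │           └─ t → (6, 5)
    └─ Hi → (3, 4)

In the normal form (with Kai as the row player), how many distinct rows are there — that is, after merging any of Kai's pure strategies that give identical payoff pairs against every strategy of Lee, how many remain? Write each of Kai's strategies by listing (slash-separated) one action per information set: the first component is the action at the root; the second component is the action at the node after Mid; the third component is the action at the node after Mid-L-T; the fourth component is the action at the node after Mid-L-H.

8

Kai has 24 pure strategies: Mid/R/k/s, Mid/R/k/t, Mid/R/f/s, Mid/R/f/t, Mid/R/g/s, Mid/R/g/t, Mid/L/k/s, Mid/L/k/t, Mid/L/f/s, Mid/L/f/t, Mid/L/g/s, Mid/L/g/t, Hi/R/k/s, Hi/R/k/t, Hi/R/f/s, Hi/R/f/t, Hi/R/g/s, Hi/R/g/t, Hi/L/k/s, Hi/L/k/t, Hi/L/f/s, Hi/L/f/t, Hi/L/g/s, Hi/L/g/t. Columns: T, H.
{Mid/R/k/s, Mid/R/k/t, Mid/R/f/s, Mid/R/f/t, Mid/R/g/s, Mid/R/g/t} → row (4,6) (4,6)
{Mid/L/k/s} → row (7,3) (5,4)
{Mid/L/k/t} → row (7,3) (6,5)
{Mid/L/f/s} → row (2,1) (5,4)
{Mid/L/f/t} → row (2,1) (6,5)
{Mid/L/g/s} → row (3,7) (5,4)
{Mid/L/g/t} → row (3,7) (6,5)
{Hi/R/k/s, Hi/R/k/t, Hi/R/f/s, Hi/R/f/t, Hi/R/g/s, Hi/R/g/t, Hi/L/k/s, Hi/L/k/t, Hi/L/f/s, Hi/L/f/t, Hi/L/g/s, Hi/L/g/t} → row (3,4) (3,4)
That's 8 distinct rows out of 24 strategies.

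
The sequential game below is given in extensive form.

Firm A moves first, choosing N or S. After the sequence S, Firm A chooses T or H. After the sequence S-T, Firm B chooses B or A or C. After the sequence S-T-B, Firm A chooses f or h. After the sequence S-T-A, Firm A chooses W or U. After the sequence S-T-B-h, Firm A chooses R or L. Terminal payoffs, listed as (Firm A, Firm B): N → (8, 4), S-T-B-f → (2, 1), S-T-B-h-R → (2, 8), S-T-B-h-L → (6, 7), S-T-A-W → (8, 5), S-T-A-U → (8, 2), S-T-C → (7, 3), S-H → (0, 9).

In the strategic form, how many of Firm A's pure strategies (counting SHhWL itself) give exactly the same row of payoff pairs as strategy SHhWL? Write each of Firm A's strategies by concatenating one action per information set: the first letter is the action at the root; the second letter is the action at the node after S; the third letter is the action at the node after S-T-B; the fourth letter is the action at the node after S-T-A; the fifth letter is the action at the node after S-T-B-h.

8

Row for SHhWL (columns B, A, C): (0,9) (0,9) (0,9).
Under SHhWL, Firm A's choice at the node after S-T-B and at the node after S-T-A and at the node after S-T-B-h can never be reached regardless of what Firm B does, so varying those choices leaves every outcome unchanged.
Holding the reachable choices fixed and varying the unreachable ones freely already gives 2 × 2 × 2 = 8 equivalent strategies.
No other strategy reproduces this row, so those 8 are the full class: SHfWR, SHfWL, SHfUR, SHfUL, SHhWR, SHhWL, SHhUR, SHhUL.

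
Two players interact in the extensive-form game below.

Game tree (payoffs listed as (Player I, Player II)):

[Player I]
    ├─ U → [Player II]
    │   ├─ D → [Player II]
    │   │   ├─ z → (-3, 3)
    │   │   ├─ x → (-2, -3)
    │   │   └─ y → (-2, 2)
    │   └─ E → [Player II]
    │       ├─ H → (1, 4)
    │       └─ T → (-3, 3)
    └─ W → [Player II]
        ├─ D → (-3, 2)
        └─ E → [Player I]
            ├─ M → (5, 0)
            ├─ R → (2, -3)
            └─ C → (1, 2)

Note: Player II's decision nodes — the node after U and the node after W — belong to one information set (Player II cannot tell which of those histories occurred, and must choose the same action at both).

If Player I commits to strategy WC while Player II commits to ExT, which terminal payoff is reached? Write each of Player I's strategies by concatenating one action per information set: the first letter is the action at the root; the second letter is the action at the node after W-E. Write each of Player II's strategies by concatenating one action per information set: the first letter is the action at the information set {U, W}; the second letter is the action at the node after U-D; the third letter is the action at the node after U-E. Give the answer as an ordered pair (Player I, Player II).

Trace the play path from the root:
  Player I plays W
  Player II plays E at [W]
  Player I plays C at [W-E]
→ terminal payoff (1, 2).
(Player II's choice at the node after U-D is never reached on this path, so it doesn't affect the outcome.)

(1, 2)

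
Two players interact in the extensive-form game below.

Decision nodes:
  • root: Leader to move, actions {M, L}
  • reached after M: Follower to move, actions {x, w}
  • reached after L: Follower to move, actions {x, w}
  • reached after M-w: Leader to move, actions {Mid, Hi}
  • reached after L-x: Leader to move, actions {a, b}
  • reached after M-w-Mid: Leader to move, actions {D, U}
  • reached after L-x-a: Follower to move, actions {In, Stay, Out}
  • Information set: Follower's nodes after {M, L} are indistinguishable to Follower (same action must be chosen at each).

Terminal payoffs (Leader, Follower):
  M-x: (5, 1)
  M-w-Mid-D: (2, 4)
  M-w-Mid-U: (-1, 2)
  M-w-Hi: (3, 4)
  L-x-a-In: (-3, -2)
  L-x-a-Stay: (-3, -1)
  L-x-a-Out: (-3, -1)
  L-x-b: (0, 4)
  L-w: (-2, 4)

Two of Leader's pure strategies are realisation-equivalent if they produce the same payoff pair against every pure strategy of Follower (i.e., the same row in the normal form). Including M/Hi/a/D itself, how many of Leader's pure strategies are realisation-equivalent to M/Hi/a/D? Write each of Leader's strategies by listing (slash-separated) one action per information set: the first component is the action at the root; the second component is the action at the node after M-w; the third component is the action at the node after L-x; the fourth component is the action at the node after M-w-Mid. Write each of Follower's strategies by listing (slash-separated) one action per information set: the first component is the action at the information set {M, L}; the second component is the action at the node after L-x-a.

4

Row for M/Hi/a/D (columns x/In, x/Stay, x/Out, w/In, w/Stay, w/Out): (5,1) (5,1) (5,1) (3,4) (3,4) (3,4).
Under M/Hi/a/D, Leader's choice at the node after L-x and at the node after M-w-Mid can never be reached regardless of what Follower does, so varying those choices leaves every outcome unchanged.
Holding the reachable choices fixed and varying the unreachable ones freely already gives 2 × 2 = 4 equivalent strategies.
No other strategy reproduces this row, so those 4 are the full class: M/Hi/a/D, M/Hi/a/U, M/Hi/b/D, M/Hi/b/U.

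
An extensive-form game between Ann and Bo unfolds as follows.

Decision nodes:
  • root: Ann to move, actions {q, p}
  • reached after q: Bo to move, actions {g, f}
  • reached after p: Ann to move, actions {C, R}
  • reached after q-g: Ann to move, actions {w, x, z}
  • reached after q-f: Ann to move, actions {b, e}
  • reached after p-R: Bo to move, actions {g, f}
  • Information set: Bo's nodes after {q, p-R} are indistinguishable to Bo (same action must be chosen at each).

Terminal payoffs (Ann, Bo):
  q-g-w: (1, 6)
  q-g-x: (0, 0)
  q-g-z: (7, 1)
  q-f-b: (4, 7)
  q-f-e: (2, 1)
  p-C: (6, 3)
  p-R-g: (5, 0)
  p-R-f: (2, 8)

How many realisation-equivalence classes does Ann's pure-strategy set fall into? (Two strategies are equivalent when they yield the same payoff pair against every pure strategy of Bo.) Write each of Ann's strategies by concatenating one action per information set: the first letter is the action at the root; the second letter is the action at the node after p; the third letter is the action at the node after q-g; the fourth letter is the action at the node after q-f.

Ann has 24 pure strategies: qCwb, qCwe, qCxb, qCxe, qCzb, qCze, qRwb, qRwe, qRxb, qRxe, qRzb, qRze, pCwb, pCwe, pCxb, pCxe, pCzb, pCze, pRwb, pRwe, pRxb, pRxe, pRzb, pRze. Columns: g, f.
{qCwb, qRwb} → row (1,6) (4,7)
{qCwe, qRwe} → row (1,6) (2,1)
{qCxb, qRxb} → row (0,0) (4,7)
{qCxe, qRxe} → row (0,0) (2,1)
{qCzb, qRzb} → row (7,1) (4,7)
{qCze, qRze} → row (7,1) (2,1)
{pCwb, pCwe, pCxb, pCxe, pCzb, pCze} → row (6,3) (6,3)
{pRwb, pRwe, pRxb, pRxe, pRzb, pRze} → row (5,0) (2,8)
That's 8 distinct rows out of 24 strategies.

8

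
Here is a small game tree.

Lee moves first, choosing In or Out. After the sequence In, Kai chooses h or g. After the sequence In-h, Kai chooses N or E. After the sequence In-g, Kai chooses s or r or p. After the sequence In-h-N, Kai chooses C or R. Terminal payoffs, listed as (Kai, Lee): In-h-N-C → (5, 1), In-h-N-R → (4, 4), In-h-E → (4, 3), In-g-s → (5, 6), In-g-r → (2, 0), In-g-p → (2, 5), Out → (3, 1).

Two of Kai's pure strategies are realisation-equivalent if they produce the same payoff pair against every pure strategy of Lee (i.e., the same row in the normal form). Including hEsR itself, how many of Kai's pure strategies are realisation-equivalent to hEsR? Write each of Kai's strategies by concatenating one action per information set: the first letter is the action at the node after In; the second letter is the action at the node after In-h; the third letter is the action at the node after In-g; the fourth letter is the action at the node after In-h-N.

Row for hEsR (columns In, Out): (4,3) (3,1).
Under hEsR, Kai's choice at the node after In-g and at the node after In-h-N can never be reached regardless of what Lee does, so varying those choices leaves every outcome unchanged.
Holding the reachable choices fixed and varying the unreachable ones freely already gives 3 × 2 = 6 equivalent strategies.
No other strategy reproduces this row, so those 6 are the full class: hEsC, hEsR, hErC, hErR, hEpC, hEpR.

6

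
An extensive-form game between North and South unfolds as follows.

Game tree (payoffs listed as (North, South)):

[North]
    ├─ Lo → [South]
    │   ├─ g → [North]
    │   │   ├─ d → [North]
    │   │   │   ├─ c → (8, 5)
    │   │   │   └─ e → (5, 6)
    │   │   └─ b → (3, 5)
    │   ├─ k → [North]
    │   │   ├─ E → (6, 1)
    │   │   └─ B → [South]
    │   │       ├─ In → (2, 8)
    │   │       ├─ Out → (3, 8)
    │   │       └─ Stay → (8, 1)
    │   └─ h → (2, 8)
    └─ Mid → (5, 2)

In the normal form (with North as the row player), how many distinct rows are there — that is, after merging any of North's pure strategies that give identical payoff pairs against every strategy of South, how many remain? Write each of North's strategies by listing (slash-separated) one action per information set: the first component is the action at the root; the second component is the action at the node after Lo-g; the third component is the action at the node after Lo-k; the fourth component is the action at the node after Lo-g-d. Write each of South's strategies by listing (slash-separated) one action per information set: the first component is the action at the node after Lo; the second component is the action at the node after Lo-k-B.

7

North has 16 pure strategies: Lo/d/E/c, Lo/d/E/e, Lo/d/B/c, Lo/d/B/e, Lo/b/E/c, Lo/b/E/e, Lo/b/B/c, Lo/b/B/e, Mid/d/E/c, Mid/d/E/e, Mid/d/B/c, Mid/d/B/e, Mid/b/E/c, Mid/b/E/e, Mid/b/B/c, Mid/b/B/e. Columns: g/In, g/Out, g/Stay, k/In, k/Out, k/Stay, h/In, h/Out, h/Stay.
{Lo/d/E/c} → row (8,5) (8,5) (8,5) (6,1) (6,1) (6,1) (2,8) (2,8) (2,8)
{Lo/d/E/e} → row (5,6) (5,6) (5,6) (6,1) (6,1) (6,1) (2,8) (2,8) (2,8)
{Lo/d/B/c} → row (8,5) (8,5) (8,5) (2,8) (3,8) (8,1) (2,8) (2,8) (2,8)
{Lo/d/B/e} → row (5,6) (5,6) (5,6) (2,8) (3,8) (8,1) (2,8) (2,8) (2,8)
{Lo/b/E/c, Lo/b/E/e} → row (3,5) (3,5) (3,5) (6,1) (6,1) (6,1) (2,8) (2,8) (2,8)
{Lo/b/B/c, Lo/b/B/e} → row (3,5) (3,5) (3,5) (2,8) (3,8) (8,1) (2,8) (2,8) (2,8)
{Mid/d/E/c, Mid/d/E/e, Mid/d/B/c, Mid/d/B/e, Mid/b/E/c, Mid/b/E/e, Mid/b/B/c, Mid/b/B/e} → row (5,2) (5,2) (5,2) (5,2) (5,2) (5,2) (5,2) (5,2) (5,2)
That's 7 distinct rows out of 16 strategies.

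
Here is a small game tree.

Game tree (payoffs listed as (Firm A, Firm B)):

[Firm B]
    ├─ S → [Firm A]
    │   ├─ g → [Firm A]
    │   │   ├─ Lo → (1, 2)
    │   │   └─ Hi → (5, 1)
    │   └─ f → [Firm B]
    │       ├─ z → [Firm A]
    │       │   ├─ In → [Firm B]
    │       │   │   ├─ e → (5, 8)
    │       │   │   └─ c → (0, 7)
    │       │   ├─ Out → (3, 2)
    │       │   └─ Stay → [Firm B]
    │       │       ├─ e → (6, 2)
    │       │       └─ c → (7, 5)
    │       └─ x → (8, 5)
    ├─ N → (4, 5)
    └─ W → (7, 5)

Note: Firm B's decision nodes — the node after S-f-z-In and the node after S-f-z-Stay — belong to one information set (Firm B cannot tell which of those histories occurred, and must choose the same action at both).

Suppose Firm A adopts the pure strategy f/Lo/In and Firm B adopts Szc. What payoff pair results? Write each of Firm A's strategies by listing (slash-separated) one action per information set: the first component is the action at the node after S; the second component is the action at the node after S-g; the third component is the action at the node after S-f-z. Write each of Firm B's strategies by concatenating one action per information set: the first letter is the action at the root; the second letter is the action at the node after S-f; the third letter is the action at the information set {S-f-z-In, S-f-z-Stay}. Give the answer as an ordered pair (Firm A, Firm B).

(0, 7)

Trace the play path from the root:
  Firm B plays S
  Firm A plays f at [S]
  Firm B plays z at [S-f]
  Firm A plays In at [S-f-z]
  Firm B plays c at [S-f-z-In]
→ terminal payoff (0, 7).
(Firm A's choice at the node after S-g is never reached on this path, so it doesn't affect the outcome.)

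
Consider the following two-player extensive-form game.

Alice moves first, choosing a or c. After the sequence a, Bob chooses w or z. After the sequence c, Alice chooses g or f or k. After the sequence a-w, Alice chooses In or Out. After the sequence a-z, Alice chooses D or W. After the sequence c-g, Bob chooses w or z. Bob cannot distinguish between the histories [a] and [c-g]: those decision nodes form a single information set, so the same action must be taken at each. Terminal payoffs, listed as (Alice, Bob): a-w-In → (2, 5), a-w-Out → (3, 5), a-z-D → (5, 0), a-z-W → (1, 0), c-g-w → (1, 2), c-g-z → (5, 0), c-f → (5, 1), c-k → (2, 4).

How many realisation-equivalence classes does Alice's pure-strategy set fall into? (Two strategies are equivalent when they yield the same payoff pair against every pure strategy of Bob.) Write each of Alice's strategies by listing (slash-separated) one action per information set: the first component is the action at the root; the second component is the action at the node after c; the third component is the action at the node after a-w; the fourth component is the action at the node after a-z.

7

Alice has 24 pure strategies: a/g/In/D, a/g/In/W, a/g/Out/D, a/g/Out/W, a/f/In/D, a/f/In/W, a/f/Out/D, a/f/Out/W, a/k/In/D, a/k/In/W, a/k/Out/D, a/k/Out/W, c/g/In/D, c/g/In/W, c/g/Out/D, c/g/Out/W, c/f/In/D, c/f/In/W, c/f/Out/D, c/f/Out/W, c/k/In/D, c/k/In/W, c/k/Out/D, c/k/Out/W. Columns: w, z.
{a/g/In/D, a/f/In/D, a/k/In/D} → row (2,5) (5,0)
{a/g/In/W, a/f/In/W, a/k/In/W} → row (2,5) (1,0)
{a/g/Out/D, a/f/Out/D, a/k/Out/D} → row (3,5) (5,0)
{a/g/Out/W, a/f/Out/W, a/k/Out/W} → row (3,5) (1,0)
{c/g/In/D, c/g/In/W, c/g/Out/D, c/g/Out/W} → row (1,2) (5,0)
{c/f/In/D, c/f/In/W, c/f/Out/D, c/f/Out/W} → row (5,1) (5,1)
{c/k/In/D, c/k/In/W, c/k/Out/D, c/k/Out/W} → row (2,4) (2,4)
That's 7 distinct rows out of 24 strategies.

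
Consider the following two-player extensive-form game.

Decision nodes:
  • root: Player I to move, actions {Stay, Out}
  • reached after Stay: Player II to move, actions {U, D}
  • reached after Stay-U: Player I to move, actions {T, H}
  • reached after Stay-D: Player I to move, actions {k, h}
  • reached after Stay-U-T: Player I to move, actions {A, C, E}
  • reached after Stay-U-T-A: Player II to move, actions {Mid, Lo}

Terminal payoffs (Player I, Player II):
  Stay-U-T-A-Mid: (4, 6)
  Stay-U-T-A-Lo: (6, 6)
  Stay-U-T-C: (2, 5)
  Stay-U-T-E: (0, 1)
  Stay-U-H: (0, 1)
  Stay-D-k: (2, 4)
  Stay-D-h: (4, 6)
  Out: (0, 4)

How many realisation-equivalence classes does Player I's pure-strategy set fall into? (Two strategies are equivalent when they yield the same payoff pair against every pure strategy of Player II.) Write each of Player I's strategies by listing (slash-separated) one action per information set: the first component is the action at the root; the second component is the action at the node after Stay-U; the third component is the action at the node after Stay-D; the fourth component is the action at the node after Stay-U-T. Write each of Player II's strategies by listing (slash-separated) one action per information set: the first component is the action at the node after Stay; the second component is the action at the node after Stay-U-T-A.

7

Player I has 24 pure strategies: Stay/T/k/A, Stay/T/k/C, Stay/T/k/E, Stay/T/h/A, Stay/T/h/C, Stay/T/h/E, Stay/H/k/A, Stay/H/k/C, Stay/H/k/E, Stay/H/h/A, Stay/H/h/C, Stay/H/h/E, Out/T/k/A, Out/T/k/C, Out/T/k/E, Out/T/h/A, Out/T/h/C, Out/T/h/E, Out/H/k/A, Out/H/k/C, Out/H/k/E, Out/H/h/A, Out/H/h/C, Out/H/h/E. Columns: U/Mid, U/Lo, D/Mid, D/Lo.
{Stay/T/k/A} → row (4,6) (6,6) (2,4) (2,4)
{Stay/T/k/C} → row (2,5) (2,5) (2,4) (2,4)
{Stay/T/k/E, Stay/H/k/A, Stay/H/k/C, Stay/H/k/E} → row (0,1) (0,1) (2,4) (2,4)
{Stay/T/h/A} → row (4,6) (6,6) (4,6) (4,6)
{Stay/T/h/C} → row (2,5) (2,5) (4,6) (4,6)
{Stay/T/h/E, Stay/H/h/A, Stay/H/h/C, Stay/H/h/E} → row (0,1) (0,1) (4,6) (4,6)
{Out/T/k/A, Out/T/k/C, Out/T/k/E, Out/T/h/A, Out/T/h/C, Out/T/h/E, Out/H/k/A, Out/H/k/C, Out/H/k/E, Out/H/h/A, Out/H/h/C, Out/H/h/E} → row (0,4) (0,4) (0,4) (0,4)
That's 7 distinct rows out of 24 strategies.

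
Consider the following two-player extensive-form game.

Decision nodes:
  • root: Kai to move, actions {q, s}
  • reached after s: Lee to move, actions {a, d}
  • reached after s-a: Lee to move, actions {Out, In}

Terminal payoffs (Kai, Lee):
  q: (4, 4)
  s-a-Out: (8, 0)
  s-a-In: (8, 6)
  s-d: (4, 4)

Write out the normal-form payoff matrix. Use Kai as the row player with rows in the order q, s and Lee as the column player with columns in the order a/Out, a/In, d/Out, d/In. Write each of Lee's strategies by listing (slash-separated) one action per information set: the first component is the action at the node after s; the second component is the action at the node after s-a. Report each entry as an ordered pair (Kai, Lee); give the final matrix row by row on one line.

Row q: a/Out→(4,4), a/In→(4,4), d/Out→(4,4), d/In→(4,4)
Row s: a/Out→(8,0), a/In→(8,6), d/Out→(4,4), d/In→(4,4)

q: (4,4) (4,4) (4,4) (4,4) | s: (8,0) (8,6) (4,4) (4,4)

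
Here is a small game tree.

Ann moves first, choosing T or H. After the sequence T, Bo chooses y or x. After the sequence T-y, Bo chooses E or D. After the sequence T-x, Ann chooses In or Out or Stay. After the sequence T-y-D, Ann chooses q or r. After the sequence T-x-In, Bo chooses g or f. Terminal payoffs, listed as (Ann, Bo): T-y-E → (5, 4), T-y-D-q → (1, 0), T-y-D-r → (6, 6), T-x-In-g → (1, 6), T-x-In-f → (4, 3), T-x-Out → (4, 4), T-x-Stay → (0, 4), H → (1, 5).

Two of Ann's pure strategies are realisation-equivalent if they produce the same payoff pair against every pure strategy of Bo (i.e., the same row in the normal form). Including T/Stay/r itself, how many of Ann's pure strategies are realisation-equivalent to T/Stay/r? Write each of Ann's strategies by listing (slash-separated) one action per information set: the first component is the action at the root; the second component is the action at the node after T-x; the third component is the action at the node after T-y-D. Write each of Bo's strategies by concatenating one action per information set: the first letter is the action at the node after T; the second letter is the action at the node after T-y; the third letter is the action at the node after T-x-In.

Row for T/Stay/r (columns yEg, yEf, yDg, yDf, xEg, xEf, xDg, xDf): (5,4) (5,4) (6,6) (6,6) (0,4) (0,4) (0,4) (0,4).
Every one of Ann's information sets is on the play path for some reply by Bo when Ann follows T/Stay/r.
Changing the action at any of them therefore changes at least one column, so only T/Stay/r itself gives this row.

1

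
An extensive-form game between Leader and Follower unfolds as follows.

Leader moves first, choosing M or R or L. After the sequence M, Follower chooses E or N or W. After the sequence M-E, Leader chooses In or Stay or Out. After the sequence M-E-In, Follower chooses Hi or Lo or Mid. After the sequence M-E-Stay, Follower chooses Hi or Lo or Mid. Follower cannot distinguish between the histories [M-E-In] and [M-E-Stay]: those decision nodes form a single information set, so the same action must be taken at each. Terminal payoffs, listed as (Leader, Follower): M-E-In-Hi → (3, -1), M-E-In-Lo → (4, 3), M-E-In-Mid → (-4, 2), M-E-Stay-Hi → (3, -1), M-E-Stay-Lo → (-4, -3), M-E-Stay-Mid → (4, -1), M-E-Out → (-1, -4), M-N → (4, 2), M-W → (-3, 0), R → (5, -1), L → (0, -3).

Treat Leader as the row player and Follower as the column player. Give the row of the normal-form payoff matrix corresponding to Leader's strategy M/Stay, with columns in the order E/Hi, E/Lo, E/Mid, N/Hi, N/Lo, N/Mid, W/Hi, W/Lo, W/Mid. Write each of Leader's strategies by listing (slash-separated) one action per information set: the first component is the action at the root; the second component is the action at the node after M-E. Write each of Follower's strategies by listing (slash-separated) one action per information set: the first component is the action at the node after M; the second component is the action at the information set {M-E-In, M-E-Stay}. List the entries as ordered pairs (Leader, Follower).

vs E/Hi: Leader plays M → Follower plays E at [M] → Leader plays Stay at [M-E] → Follower plays Hi at [M-E-Stay] → (3, -1)
vs E/Lo: Leader plays M → Follower plays E at [M] → Leader plays Stay at [M-E] → Follower plays Lo at [M-E-Stay] → (-4, -3)
vs E/Mid: Leader plays M → Follower plays E at [M] → Leader plays Stay at [M-E] → Follower plays Mid at [M-E-Stay] → (4, -1)
vs N/Hi: Leader plays M → Follower plays N at [M] → (4, 2)
vs N/Lo: Leader plays M → Follower plays N at [M] → (4, 2)
vs N/Mid: Leader plays M → Follower plays N at [M] → (4, 2)
vs W/Hi: Leader plays M → Follower plays W at [M] → (-3, 0)
vs W/Lo: Leader plays M → Follower plays W at [M] → (-3, 0)
vs W/Mid: Leader plays M → Follower plays W at [M] → (-3, 0)

(3,-1) (-4,-3) (4,-1) (4,2) (4,2) (4,2) (-3,0) (-3,0) (-3,0)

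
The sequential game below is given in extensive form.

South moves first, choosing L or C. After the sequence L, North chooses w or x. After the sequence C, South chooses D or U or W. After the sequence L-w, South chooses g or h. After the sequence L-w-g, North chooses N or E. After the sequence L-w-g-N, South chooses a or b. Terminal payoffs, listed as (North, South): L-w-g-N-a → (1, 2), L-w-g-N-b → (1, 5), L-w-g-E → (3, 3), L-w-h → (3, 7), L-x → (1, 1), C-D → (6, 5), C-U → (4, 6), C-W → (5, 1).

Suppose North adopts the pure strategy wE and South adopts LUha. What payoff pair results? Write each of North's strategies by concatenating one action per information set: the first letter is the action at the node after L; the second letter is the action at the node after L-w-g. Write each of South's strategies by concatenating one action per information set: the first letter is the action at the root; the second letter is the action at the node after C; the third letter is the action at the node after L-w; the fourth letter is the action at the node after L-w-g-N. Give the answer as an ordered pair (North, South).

Trace the play path from the root:
  South plays L
  North plays w at [L]
  South plays h at [L-w]
→ terminal payoff (3, 7).
(North's choice at the node after L-w-g is never reached on this path, so it doesn't affect the outcome.)

(3, 7)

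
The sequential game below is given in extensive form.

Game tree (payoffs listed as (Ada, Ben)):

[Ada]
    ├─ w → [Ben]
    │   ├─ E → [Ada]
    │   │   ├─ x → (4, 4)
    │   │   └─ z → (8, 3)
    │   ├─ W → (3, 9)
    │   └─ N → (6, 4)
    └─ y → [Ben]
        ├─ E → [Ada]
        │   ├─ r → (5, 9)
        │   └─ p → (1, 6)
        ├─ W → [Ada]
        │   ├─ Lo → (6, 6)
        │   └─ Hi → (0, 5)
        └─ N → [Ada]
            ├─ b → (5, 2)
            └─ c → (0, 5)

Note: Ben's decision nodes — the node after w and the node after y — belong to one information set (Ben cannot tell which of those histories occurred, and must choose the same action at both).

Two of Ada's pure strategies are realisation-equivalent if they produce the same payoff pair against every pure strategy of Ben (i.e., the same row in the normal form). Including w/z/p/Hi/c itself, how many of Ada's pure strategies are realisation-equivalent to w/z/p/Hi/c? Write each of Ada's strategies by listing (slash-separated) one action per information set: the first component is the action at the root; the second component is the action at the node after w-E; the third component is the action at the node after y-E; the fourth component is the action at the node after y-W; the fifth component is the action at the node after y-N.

Row for w/z/p/Hi/c (columns E, W, N): (8,3) (3,9) (6,4).
Under w/z/p/Hi/c, Ada's choice at the node after y-E and at the node after y-W and at the node after y-N can never be reached regardless of what Ben does, so varying those choices leaves every outcome unchanged.
Holding the reachable choices fixed and varying the unreachable ones freely already gives 2 × 2 × 2 = 8 equivalent strategies.
No other strategy reproduces this row, so those 8 are the full class: w/z/r/Lo/b, w/z/r/Lo/c, w/z/r/Hi/b, w/z/r/Hi/c, w/z/p/Lo/b, w/z/p/Lo/c, w/z/p/Hi/b, w/z/p/Hi/c.

8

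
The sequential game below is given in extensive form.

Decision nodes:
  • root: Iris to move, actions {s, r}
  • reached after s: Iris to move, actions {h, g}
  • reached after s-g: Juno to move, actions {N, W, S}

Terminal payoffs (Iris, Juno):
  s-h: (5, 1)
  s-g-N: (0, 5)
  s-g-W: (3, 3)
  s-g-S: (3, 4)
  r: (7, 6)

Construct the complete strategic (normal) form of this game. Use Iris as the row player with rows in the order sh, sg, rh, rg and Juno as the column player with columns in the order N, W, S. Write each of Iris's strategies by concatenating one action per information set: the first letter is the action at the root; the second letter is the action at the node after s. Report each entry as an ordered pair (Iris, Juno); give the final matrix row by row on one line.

sh: (5,1) (5,1) (5,1) | sg: (0,5) (3,3) (3,4) | rh: (7,6) (7,6) (7,6) | rg: (7,6) (7,6) (7,6)

            N        W        S
  sh    (5,1)    (5,1)    (5,1)
  sg    (0,5)    (3,3)    (3,4)
  rh    (7,6)    (7,6)    (7,6)
  rg    (7,6)    (7,6)    (7,6)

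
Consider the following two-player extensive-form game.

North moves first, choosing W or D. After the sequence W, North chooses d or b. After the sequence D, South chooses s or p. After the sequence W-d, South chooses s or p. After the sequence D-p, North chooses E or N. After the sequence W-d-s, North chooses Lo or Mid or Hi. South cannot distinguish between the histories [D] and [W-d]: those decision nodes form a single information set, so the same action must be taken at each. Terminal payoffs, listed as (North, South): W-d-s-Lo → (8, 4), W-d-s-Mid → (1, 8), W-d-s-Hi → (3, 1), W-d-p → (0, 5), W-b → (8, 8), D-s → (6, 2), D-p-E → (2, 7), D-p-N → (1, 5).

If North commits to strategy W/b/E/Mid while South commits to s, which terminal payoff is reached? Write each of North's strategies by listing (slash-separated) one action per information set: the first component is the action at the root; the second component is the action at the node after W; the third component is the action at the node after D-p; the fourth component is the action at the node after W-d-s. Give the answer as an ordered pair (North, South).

(8, 8)

Trace the play path from the root:
  North plays W
  North plays b at [W]
→ terminal payoff (8, 8).
(North's choice at the node after D-p is never reached on this path, so it doesn't affect the outcome.)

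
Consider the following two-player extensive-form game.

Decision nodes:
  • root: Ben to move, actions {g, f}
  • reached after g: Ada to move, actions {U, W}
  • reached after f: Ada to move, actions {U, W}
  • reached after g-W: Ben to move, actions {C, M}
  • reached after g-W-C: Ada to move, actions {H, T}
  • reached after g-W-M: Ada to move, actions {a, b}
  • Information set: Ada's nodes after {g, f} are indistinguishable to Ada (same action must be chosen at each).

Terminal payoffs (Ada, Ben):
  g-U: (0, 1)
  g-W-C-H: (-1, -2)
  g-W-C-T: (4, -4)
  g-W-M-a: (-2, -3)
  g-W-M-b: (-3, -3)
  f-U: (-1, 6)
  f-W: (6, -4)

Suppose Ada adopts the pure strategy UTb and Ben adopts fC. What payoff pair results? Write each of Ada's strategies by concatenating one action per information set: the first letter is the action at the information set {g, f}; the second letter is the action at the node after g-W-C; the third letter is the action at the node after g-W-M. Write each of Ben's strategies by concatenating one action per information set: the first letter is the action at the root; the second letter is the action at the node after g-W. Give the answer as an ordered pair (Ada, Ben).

Trace the play path from the root:
  Ben plays f
  Ada plays U at [f]
→ terminal payoff (-1, 6).
(Ada's choice at the node after g-W-C is never reached on this path, so it doesn't affect the outcome.)

(-1, 6)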